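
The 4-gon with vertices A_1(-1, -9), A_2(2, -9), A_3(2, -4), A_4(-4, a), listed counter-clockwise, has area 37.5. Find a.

6

Write out the shoelace sum; only the two edges meeting at A_4 involve a:
2·Area = [(2·a − (-4)·(-4)) + ((-4)·(-9) − (-1)·a)] + 37
       = 3·a + 57 = 75
⇒ a = 6.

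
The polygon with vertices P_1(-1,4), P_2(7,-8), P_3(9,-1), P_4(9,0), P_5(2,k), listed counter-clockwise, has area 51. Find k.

4

Write out the shoelace sum; only the two edges meeting at P_5 involve k:
2·Area = [(9·k − 2·0) + (2·4 − (-1)·k)] + 54
       = 10·k + 62 = 102
⇒ k = 4.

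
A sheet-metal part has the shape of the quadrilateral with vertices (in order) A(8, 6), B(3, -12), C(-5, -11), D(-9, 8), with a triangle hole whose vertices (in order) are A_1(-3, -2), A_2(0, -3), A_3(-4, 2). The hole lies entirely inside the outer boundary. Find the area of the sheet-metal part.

226.5

Outer boundary:
Apply the surveyor's formula: 2A = Σ (x_i·y_{i+1} − x_{i+1}·y_i), indices taken mod 4.
Cross-terms: -114, -93, -139, -118  ⇒  Σ = -464
Area = |Σ|/2 = 232.
Hole:
Σ = (9) + (-12) + (14) = 11
Area = |Σ|/2 = 5.5.
Net area = 232 − 5.5 = 226.5.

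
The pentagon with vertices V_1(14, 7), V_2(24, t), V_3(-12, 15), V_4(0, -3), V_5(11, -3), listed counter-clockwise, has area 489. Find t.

Write out the shoelace sum; only the two edges meeting at V_2 involve t:
2·Area = [(14·t − 24·7) + (24·15 − (-12)·t)] + 188
       = 26·t + 380 = 978
⇒ t = 23.

23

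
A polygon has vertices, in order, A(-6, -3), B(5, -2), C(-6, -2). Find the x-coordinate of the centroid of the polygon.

-7/3

Apply the shoelace (surveyor's) formula. First the cross-terms c_i = x_i·y_{i+1} − x_{i+1}·y_i:
  27, -22, 6  ⇒  2A = 11, A = 5.5.
Then Σ (x_i + x_{i+1})·c_i = -77, so x̄ = -77 / (6·5.5) = -7/3.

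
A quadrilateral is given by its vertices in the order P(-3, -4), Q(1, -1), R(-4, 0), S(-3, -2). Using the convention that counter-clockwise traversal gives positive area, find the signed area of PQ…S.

8.5

Σ = (7) + (-4) + (8) + (6) = 17
Signed area = Σ/2 = 8.5 (positive ⇒ counter-clockwise traversal).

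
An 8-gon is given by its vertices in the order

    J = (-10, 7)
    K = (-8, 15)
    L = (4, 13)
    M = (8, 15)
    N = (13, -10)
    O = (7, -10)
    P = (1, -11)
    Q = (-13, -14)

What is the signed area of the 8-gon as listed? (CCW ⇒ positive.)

Apply the shoelace formula: 2A = Σ (x_i·y_{i+1} − x_{i+1}·y_i), indices taken mod 8.
Σ = (-94) + (-164) + (-44) + (-275) + (-60) + (-67) + (-157) + (-231) = -1092
Signed area = Σ/2 = -546 (negative ⇒ clockwise traversal).

-546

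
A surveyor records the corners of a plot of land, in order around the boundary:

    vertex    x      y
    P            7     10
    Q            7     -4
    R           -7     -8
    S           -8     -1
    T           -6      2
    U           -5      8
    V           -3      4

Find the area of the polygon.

Apply Gauss's area formula: 2A = Σ (x_i·y_{i+1} − x_{i+1}·y_i), indices taken mod 7.
Σ = (-98) + (-84) + (-57) + (-22) + (-38) + (4) + (-58) = -353
Area = |Σ|/2 = 176.5.

176.5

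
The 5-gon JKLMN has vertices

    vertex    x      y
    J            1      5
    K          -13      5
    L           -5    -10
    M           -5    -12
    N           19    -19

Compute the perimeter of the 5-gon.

88

|JK| = √((-14)² + (0)²) = √196 = 14
|KL| = √((8)² + (-15)²) = √289 = 17
|LM| = √((0)² + (-2)²) = √4 = 2
|MN| = √((24)² + (-7)²) = √625 = 25
|NJ| = √((-18)² + (24)²) = √900 = 30
Perimeter = 14 + 17 + 2 + 25 + 30 = 88.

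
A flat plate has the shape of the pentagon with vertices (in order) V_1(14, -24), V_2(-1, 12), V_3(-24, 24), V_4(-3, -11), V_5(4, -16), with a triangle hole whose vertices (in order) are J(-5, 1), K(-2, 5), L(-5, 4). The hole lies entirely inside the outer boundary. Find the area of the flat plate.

Outer boundary:
Cross-terms: 144, 264, 336, 92, 128  ⇒  Σ = 964
Area = |Σ|/2 = 482.
Hole:
Σ = (-23) + (17) + (15) = 9
Area = |Σ|/2 = 4.5.
Net area = 482 − 4.5 = 477.5.

477.5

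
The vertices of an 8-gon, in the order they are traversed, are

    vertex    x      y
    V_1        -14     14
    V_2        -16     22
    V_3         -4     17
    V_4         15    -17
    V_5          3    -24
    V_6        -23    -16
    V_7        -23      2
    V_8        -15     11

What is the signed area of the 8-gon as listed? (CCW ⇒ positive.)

V_1→V_2: (-14)(22) − (-16)(14) = -84
V_2→V_3: (-16)(17) − (-4)(22) = -184
V_3→V_4: (-4)(-17) − (15)(17) = -187
V_4→V_5: (15)(-24) − (3)(-17) = -309
V_5→V_6: (3)(-16) − (-23)(-24) = -600
V_6→V_7: (-23)(2) − (-23)(-16) = -414
V_7→V_8: (-23)(11) − (-15)(2) = -223
V_8→V_1: (-15)(14) − (-14)(11) = -56
Σ = -2057
Signed area = Σ/2 = -1028.5 (negative ⇒ clockwise traversal).

-1028.5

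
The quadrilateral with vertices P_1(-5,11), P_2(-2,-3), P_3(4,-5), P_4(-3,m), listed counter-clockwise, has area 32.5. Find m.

Write out the shoelace sum; only the two edges meeting at P_4 involve m:
2·Area = [(4·m − (-3)·(-5)) + ((-3)·11 − (-5)·m)] + 59
       = 9·m + 11 = 65
⇒ m = 6.

6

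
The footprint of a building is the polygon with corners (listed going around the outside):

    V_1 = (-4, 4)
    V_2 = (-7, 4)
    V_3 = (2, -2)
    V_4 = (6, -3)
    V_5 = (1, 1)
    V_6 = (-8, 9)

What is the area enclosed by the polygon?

Σ = (12) + (6) + (6) + (9) + (17) + (4) = 54
Area = |Σ|/2 = 27.

27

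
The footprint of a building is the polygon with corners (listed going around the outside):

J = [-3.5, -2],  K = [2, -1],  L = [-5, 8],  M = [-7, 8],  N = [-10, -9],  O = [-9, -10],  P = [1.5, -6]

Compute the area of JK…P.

Cross-terms: 7.5, 11, 16, 143, 19, 69, -24  ⇒  Σ = 241.5
Area = |Σ|/2 = 120.75.

120.75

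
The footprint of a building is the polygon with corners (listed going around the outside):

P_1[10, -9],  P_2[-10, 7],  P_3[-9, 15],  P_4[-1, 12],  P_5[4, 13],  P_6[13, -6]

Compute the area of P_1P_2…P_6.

Σ = (-20) + (-87) + (-93) + (-61) + (-193) + (-57) = -511
Area = |Σ|/2 = 255.5.

255.5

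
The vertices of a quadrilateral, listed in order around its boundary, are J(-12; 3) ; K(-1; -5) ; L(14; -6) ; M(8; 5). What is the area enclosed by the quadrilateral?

Apply the shoelace formula: 2A = Σ (x_i·y_{i+1} − x_{i+1}·y_i), indices taken mod 4.
Σ = (63) + (76) + (118) + (84) = 341
Area = |Σ|/2 = 170.5.

170.5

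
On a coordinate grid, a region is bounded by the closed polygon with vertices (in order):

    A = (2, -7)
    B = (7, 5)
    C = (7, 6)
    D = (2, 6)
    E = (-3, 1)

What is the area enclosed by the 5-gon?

Apply the surveyor's formula: 2A = Σ (x_i·y_{i+1} − x_{i+1}·y_i), indices taken mod 5.
Cross-terms: 59, 7, 30, 20, 19  ⇒  Σ = 135
Area = |Σ|/2 = 67.5.

67.5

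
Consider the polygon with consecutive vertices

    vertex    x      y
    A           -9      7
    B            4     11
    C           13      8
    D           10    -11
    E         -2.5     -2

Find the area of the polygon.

A→B: (-9)(11) − (4)(7) = -127
B→C: (4)(8) − (13)(11) = -111
C→D: (13)(-11) − (10)(8) = -223
D→E: (10)(-2) − (-2.5)(-11) = -47.5
E→A: (-2.5)(7) − (-9)(-2) = -35.5
Σ = -544
Area = |Σ|/2 = 272.

272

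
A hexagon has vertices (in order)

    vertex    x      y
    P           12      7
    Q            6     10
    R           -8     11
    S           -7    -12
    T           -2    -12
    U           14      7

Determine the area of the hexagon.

312.5

Cross-terms: 78, 146, 173, 60, 154, 14  ⇒  Σ = 625
Area = |Σ|/2 = 312.5.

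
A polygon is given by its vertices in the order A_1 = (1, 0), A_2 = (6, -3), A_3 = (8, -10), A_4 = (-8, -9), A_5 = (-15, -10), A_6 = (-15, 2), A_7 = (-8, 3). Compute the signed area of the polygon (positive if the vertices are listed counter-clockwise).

-229

Σ = (-3) + (-36) + (-152) + (-55) + (-180) + (-29) + (-3) = -458
Signed area = Σ/2 = -229 (negative ⇒ clockwise traversal).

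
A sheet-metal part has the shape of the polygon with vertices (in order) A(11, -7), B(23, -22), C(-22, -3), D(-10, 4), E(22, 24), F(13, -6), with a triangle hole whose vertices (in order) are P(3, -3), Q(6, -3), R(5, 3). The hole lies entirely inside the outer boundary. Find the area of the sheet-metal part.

765.5

Outer boundary:
Cross-terms: -81, -553, -118, -328, -444, -25  ⇒  Σ = -1549
Area = |Σ|/2 = 774.5.
Hole:
P→Q: (3)(-3) − (6)(-3) = 9
Q→R: (6)(3) − (5)(-3) = 33
R→P: (5)(-3) − (3)(3) = -24
Σ = 18
Area = |Σ|/2 = 9.
Net area = 774.5 − 9 = 765.5.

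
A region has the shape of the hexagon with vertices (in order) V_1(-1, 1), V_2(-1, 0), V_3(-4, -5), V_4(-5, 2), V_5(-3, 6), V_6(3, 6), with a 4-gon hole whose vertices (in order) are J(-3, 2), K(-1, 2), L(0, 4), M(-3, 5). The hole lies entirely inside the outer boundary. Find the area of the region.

Outer boundary:
V_1→V_2: (-1)(0) − (-1)(1) = 1
V_2→V_3: (-1)(-5) − (-4)(0) = 5
V_3→V_4: (-4)(2) − (-5)(-5) = -33
V_4→V_5: (-5)(6) − (-3)(2) = -24
V_5→V_6: (-3)(6) − (3)(6) = -36
V_6→V_1: (3)(1) − (-1)(6) = 9
Σ = -78
Area = |Σ|/2 = 39.
Hole:
Apply the shoelace formula: 2A = Σ (x_i·y_{i+1} − x_{i+1}·y_i), indices taken mod 4.
Cross-terms: -4, -4, 12, 9  ⇒  Σ = 13
Area = |Σ|/2 = 6.5.
Net area = 39 − 6.5 = 32.5.

32.5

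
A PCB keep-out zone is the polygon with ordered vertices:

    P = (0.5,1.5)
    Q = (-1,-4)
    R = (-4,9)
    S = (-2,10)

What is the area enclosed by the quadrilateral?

Apply Gauss's area formula: 2A = Σ (x_i·y_{i+1} − x_{i+1}·y_i), indices taken mod 4.
Σ = (-0.5) + (-25) + (-22) + (-8) = -55.5
Area = |Σ|/2 = 27.75.

27.75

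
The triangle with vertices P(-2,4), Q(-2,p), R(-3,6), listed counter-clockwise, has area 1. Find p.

Write out the shoelace sum; only the two edges meeting at Q involve p:
2·Area = [((-2)·p − (-2)·4) + ((-2)·6 − (-3)·p)] + 0
       = 1·p + -4 = 2
⇒ p = 6.

6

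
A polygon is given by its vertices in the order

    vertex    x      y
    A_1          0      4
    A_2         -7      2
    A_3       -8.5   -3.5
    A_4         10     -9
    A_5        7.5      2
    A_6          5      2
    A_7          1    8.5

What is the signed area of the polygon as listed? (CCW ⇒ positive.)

159

Apply the surveyor's formula: 2A = Σ (x_i·y_{i+1} − x_{i+1}·y_i), indices taken mod 7.
Cross-terms: 28, 41.5, 111.5, 87.5, 5, 40.5, 4  ⇒  Σ = 318
Signed area = Σ/2 = 159 (positive ⇒ counter-clockwise traversal).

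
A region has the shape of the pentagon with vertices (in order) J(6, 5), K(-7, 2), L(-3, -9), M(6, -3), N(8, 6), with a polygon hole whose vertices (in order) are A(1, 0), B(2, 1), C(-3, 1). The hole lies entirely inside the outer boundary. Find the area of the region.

Outer boundary:
Apply the surveyor's formula: 2A = Σ (x_i·y_{i+1} − x_{i+1}·y_i), indices taken mod 5.
Σ = (47) + (69) + (63) + (60) + (4) = 243
Area = |Σ|/2 = 121.5.
Hole:
Apply Gauss's area formula: 2A = Σ (x_i·y_{i+1} − x_{i+1}·y_i), indices taken mod 3.
Σ = (1) + (5) + (-1) = 5
Area = |Σ|/2 = 2.5.
Net area = 121.5 − 2.5 = 119.

119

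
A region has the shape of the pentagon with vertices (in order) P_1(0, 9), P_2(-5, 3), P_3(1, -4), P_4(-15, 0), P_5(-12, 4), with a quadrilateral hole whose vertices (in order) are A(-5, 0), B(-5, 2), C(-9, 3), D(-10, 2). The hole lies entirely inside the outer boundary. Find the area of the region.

Outer boundary:
Σ = (45) + (17) + (-60) + (-60) + (-108) = -166
Area = |Σ|/2 = 83.
Hole:
Σ = (-10) + (3) + (12) + (10) = 15
Area = |Σ|/2 = 7.5.
Net area = 83 − 7.5 = 75.5.

75.5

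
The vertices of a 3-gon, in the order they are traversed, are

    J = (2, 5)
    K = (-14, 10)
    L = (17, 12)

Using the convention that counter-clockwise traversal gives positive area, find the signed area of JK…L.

Apply the shoelace (surveyor's) formula: 2A = Σ (x_i·y_{i+1} − x_{i+1}·y_i), indices taken mod 3.
Cross-terms: 90, -338, 61  ⇒  Σ = -187
Signed area = Σ/2 = -93.5 (negative ⇒ clockwise traversal).

-93.5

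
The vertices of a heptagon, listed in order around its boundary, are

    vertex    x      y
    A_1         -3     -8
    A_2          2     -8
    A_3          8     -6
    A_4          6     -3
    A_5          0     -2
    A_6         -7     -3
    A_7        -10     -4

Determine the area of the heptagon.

72

Apply Gauss's area formula: 2A = Σ (x_i·y_{i+1} − x_{i+1}·y_i), indices taken mod 7.
A_1→A_2: (-3)(-8) − (2)(-8) = 40
A_2→A_3: (2)(-6) − (8)(-8) = 52
A_3→A_4: (8)(-3) − (6)(-6) = 12
A_4→A_5: (6)(-2) − (0)(-3) = -12
A_5→A_6: (0)(-3) − (-7)(-2) = -14
A_6→A_7: (-7)(-4) − (-10)(-3) = -2
A_7→A_1: (-10)(-8) − (-3)(-4) = 68
Σ = 144
Area = |Σ|/2 = 72.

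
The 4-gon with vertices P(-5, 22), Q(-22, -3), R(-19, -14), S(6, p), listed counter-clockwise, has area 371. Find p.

16

The doubled signed area Σ (x_i y_{i+1} − x_{i+1} y_i) is linear in p.
With p=0 it equals 966; the coefficient of p is -14 (from the two edges through S).
So -14·p + 966 = 2·371 = 742 ⇒ p = 16.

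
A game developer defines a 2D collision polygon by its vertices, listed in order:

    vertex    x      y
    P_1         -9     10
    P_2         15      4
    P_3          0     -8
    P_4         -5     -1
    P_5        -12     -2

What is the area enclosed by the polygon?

243

Apply the shoelace formula: 2A = Σ (x_i·y_{i+1} − x_{i+1}·y_i), indices taken mod 5.
P_1→P_2: (-9)(4) − (15)(10) = -186
P_2→P_3: (15)(-8) − (0)(4) = -120
P_3→P_4: (0)(-1) − (-5)(-8) = -40
P_4→P_5: (-5)(-2) − (-12)(-1) = -2
P_5→P_1: (-12)(10) − (-9)(-2) = -138
Σ = -486
Area = |Σ|/2 = 243.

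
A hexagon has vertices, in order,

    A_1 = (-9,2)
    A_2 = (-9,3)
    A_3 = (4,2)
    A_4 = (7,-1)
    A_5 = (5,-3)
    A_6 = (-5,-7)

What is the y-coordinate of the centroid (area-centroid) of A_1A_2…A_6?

Apply the shoelace (surveyor's) formula. First the cross-terms c_i = x_i·y_{i+1} − x_{i+1}·y_i:
  -9, -30, -18, -16, -50, -73  ⇒  2A = -196, A = -98.
Then Σ (y_i + y_{i+1})·c_i = 716, so ȳ = 716 / (6·(-98)) = -179/147.

-179/147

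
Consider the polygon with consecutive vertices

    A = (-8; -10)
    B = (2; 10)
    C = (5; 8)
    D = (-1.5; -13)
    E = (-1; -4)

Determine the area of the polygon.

88

Σ = (-60) + (-34) + (-53) + (-7) + (-22) = -176
Area = |Σ|/2 = 88.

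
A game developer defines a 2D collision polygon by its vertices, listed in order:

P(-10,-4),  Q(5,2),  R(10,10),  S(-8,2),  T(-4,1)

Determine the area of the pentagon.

78

Apply the shoelace formula: 2A = Σ (x_i·y_{i+1} − x_{i+1}·y_i), indices taken mod 5.
Σ = (0) + (30) + (100) + (0) + (26) = 156
Area = |Σ|/2 = 78.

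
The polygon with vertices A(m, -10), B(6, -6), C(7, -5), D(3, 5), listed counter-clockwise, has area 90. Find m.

The doubled signed area Σ (x_i y_{i+1} − x_{i+1} y_i) is linear in m.
With m=0 it equals 92; the coefficient of m is -11 (from the two edges through A).
So -11·m + 92 = 2·90 = 180 ⇒ m = -8.

-8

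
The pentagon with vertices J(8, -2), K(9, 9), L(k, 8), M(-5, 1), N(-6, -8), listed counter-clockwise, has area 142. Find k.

Write out the shoelace sum; only the two edges meeting at L involve k:
2·Area = [(9·8 − k·9) + (k·1 − (-5)·8)] + 212
       = -8·k + 324 = 284
⇒ k = 5.

5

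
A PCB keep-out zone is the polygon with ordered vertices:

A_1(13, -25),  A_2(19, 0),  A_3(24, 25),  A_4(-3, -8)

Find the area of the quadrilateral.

Apply the surveyor's formula: 2A = Σ (x_i·y_{i+1} − x_{i+1}·y_i), indices taken mod 4.
A_1→A_2: (13)(0) − (19)(-25) = 475
A_2→A_3: (19)(25) − (24)(0) = 475
A_3→A_4: (24)(-8) − (-3)(25) = -117
A_4→A_1: (-3)(-25) − (13)(-8) = 179
Σ = 1012
Area = |Σ|/2 = 506.

506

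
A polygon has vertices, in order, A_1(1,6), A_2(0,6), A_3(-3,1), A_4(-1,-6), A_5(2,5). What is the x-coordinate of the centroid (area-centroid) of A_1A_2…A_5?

Apply Gauss's area formula. First the cross-terms c_i = x_i·y_{i+1} − x_{i+1}·y_i:
  6, 18, 19, 7, 7  ⇒  2A = 57, A = 28.5.
Then Σ (x_i + x_{i+1})·c_i = -96, so x̄ = -96 / (6·28.5) = -32/57.

-32/57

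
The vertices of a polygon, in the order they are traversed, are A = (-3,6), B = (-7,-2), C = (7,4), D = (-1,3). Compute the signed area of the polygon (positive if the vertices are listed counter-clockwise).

Cross-terms: 48, -14, 25, 3  ⇒  Σ = 62
Signed area = Σ/2 = 31 (positive ⇒ counter-clockwise traversal).

31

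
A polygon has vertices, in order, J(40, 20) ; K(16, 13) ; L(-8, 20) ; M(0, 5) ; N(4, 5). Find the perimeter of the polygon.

|JK| = √((-24)² + (-7)²) = √625 = 25
|KL| = √((-24)² + (7)²) = √625 = 25
|LM| = √((8)² + (-15)²) = √289 = 17
|MN| = √((4)² + (0)²) = √16 = 4
|NJ| = √((36)² + (15)²) = √1521 = 39
Perimeter = 25 + 25 + 17 + 4 + 39 = 110.

110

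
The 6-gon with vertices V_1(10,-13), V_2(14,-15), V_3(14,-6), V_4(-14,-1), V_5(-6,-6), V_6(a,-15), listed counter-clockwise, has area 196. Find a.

-2

The doubled signed area Σ (x_i y_{i+1} − x_{i+1} y_i) is linear in a.
With a=0 it equals 378; the coefficient of a is -7 (from the two edges through V_6).
So -7·a + 378 = 2·196 = 392 ⇒ a = -2.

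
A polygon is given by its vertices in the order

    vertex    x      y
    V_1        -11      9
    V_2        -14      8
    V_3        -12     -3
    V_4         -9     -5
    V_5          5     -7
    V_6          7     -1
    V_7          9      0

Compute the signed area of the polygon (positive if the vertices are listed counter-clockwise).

215.5

Apply the shoelace (surveyor's) formula: 2A = Σ (x_i·y_{i+1} − x_{i+1}·y_i), indices taken mod 7.
Σ = (38) + (138) + (33) + (88) + (44) + (9) + (81) = 431
Signed area = Σ/2 = 215.5 (positive ⇒ counter-clockwise traversal).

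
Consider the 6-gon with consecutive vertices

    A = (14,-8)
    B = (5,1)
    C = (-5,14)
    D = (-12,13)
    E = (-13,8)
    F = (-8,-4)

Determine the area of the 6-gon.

270.5

Σ = (54) + (75) + (103) + (73) + (116) + (120) = 541
Area = |Σ|/2 = 270.5.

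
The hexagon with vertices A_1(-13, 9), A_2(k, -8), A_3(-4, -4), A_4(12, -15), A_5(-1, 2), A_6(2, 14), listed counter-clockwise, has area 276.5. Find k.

-14

Write out the shoelace sum; only the two edges meeting at A_2 involve k:
2·Area = [((-13)·(-8) − k·9) + (k·(-4) − (-4)·(-8))] + 299
       = -13·k + 371 = 553
⇒ k = -14.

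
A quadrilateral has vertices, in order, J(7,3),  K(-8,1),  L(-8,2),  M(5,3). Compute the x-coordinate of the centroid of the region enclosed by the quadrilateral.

Apply the surveyor's formula. First the cross-terms c_i = x_i·y_{i+1} − x_{i+1}·y_i:
  31, -8, -34, -6  ⇒  2A = -17, A = -8.5.
Then Σ (x_i + x_{i+1})·c_i = 127, so x̄ = 127 / (6·(-8.5)) = -127/51.

-127/51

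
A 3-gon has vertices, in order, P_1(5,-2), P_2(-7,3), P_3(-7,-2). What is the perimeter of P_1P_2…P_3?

30

|P_1P_2| = √((-12)² + (5)²) = √169 = 13
|P_2P_3| = √((0)² + (-5)²) = √25 = 5
|P_3P_1| = √((12)² + (0)²) = √144 = 12
Perimeter = 13 + 5 + 12 = 30.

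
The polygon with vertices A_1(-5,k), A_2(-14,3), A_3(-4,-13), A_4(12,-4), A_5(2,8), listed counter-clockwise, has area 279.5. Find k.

The doubled signed area Σ (x_i y_{i+1} − x_{i+1} y_i) is linear in k.
With k=0 it equals 495; the coefficient of k is 16 (from the two edges through A_1).
So 16·k + 495 = 2·279.5 = 559 ⇒ k = 4.

4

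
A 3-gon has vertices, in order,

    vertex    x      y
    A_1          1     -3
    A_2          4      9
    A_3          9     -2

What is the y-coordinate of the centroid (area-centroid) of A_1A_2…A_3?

Apply the shoelace formula. First the cross-terms c_i = x_i·y_{i+1} − x_{i+1}·y_i:
  21, -89, -25  ⇒  2A = -93, A = -46.5.
Then Σ (y_i + y_{i+1})·c_i = -372, so ȳ = -372 / (6·(-46.5)) = 4/3.

4/3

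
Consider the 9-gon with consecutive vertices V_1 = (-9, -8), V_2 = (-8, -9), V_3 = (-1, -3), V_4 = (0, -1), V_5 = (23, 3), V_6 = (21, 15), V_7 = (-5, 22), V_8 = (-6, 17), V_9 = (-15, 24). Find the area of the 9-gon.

684.5

Apply the surveyor's formula: 2A = Σ (x_i·y_{i+1} − x_{i+1}·y_i), indices taken mod 9.
V_1→V_2: (-9)(-9) − (-8)(-8) = 17
V_2→V_3: (-8)(-3) − (-1)(-9) = 15
V_3→V_4: (-1)(-1) − (0)(-3) = 1
V_4→V_5: (0)(3) − (23)(-1) = 23
V_5→V_6: (23)(15) − (21)(3) = 282
V_6→V_7: (21)(22) − (-5)(15) = 537
V_7→V_8: (-5)(17) − (-6)(22) = 47
V_8→V_9: (-6)(24) − (-15)(17) = 111
V_9→V_1: (-15)(-8) − (-9)(24) = 336
Σ = 1369
Area = |Σ|/2 = 684.5.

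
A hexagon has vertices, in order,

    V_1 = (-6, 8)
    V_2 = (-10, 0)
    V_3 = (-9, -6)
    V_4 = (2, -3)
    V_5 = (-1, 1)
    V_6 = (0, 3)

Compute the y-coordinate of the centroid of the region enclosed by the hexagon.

39/193

Apply Gauss's area formula. First the cross-terms c_i = x_i·y_{i+1} − x_{i+1}·y_i:
  80, 60, 39, -1, -3, 18  ⇒  2A = 193, A = 96.5.
Then Σ (y_i + y_{i+1})·c_i = 117, so ȳ = 117 / (6·96.5) = 39/193.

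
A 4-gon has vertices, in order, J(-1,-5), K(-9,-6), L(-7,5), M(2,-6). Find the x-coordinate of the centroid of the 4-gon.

-73/15

Apply the shoelace (surveyor's) formula. First the cross-terms c_i = x_i·y_{i+1} − x_{i+1}·y_i:
  -39, -87, 32, -16  ⇒  2A = -110, A = -55.
Then Σ (x_i + x_{i+1})·c_i = 1606, so x̄ = 1606 / (6·(-55)) = -73/15.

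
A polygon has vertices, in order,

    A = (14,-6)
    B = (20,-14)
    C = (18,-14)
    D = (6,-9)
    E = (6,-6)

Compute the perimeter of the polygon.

36

|AB| = √((6)² + (-8)²) = √100 = 10
|BC| = √((-2)² + (0)²) = √4 = 2
|CD| = √((-12)² + (5)²) = √169 = 13
|DE| = √((0)² + (3)²) = √9 = 3
|EA| = √((8)² + (0)²) = √64 = 8
Perimeter = 10 + 2 + 13 + 3 + 8 = 36.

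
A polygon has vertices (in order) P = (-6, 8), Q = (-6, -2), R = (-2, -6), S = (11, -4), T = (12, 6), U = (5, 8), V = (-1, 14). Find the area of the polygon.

Σ = (60) + (32) + (74) + (114) + (66) + (78) + (76) = 500
Area = |Σ|/2 = 250.

250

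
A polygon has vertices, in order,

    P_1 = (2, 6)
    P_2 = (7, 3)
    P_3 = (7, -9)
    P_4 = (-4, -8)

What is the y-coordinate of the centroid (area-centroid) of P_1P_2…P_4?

-8/3

Apply the shoelace (surveyor's) formula. First the cross-terms c_i = x_i·y_{i+1} − x_{i+1}·y_i:
  -36, -84, -92, -8  ⇒  2A = -220, A = -110.
Then Σ (y_i + y_{i+1})·c_i = 1760, so ȳ = 1760 / (6·(-110)) = -8/3.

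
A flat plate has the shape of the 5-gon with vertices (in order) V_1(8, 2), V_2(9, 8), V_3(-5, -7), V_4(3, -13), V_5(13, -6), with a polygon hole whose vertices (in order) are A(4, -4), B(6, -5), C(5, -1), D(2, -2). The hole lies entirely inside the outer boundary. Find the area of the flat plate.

159.5

Outer boundary:
Σ = (46) + (-23) + (86) + (151) + (74) = 334
Area = |Σ|/2 = 167.
Hole:
Apply the shoelace formula: 2A = Σ (x_i·y_{i+1} − x_{i+1}·y_i), indices taken mod 4.
A→B: (4)(-5) − (6)(-4) = 4
B→C: (6)(-1) − (5)(-5) = 19
C→D: (5)(-2) − (2)(-1) = -8
D→A: (2)(-4) − (4)(-2) = 0
Σ = 15
Area = |Σ|/2 = 7.5.
Net area = 167 − 7.5 = 159.5.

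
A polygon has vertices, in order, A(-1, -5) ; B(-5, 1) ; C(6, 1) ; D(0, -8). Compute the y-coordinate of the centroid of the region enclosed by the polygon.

-58/31

Apply Gauss's area formula. First the cross-terms c_i = x_i·y_{i+1} − x_{i+1}·y_i:
  -26, -11, -48, -8  ⇒  2A = -93, A = -46.5.
Then Σ (y_i + y_{i+1})·c_i = 522, so ȳ = 522 / (6·(-46.5)) = -58/31.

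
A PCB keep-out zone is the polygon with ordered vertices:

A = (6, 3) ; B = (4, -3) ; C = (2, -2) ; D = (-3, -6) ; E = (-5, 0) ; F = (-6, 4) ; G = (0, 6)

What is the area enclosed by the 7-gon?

Apply the shoelace formula: 2A = Σ (x_i·y_{i+1} − x_{i+1}·y_i), indices taken mod 7.
Σ = (-30) + (-2) + (-18) + (-30) + (-20) + (-36) + (-36) = -172
Area = |Σ|/2 = 86.

86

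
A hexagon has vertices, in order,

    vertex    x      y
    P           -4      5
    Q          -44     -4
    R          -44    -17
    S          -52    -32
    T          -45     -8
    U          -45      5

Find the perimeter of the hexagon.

|PQ| = √((-40)² + (-9)²) = √1681 = 41
|QR| = √((0)² + (-13)²) = √169 = 13
|RS| = √((-8)² + (-15)²) = √289 = 17
|ST| = √((7)² + (24)²) = √625 = 25
|TU| = √((0)² + (13)²) = √169 = 13
|UP| = √((41)² + (0)²) = √1681 = 41
Perimeter = 41 + 13 + 17 + 25 + 13 + 41 = 150.

150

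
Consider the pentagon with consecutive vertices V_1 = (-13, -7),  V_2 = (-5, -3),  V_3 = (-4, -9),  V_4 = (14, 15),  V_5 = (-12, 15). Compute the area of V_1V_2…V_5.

Cross-terms: 4, 33, 66, 390, 279  ⇒  Σ = 772
Area = |Σ|/2 = 386.

386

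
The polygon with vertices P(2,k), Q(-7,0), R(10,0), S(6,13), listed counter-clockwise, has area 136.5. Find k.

13

Write out the shoelace sum; only the two edges meeting at P involve k:
2·Area = [(6·k − 2·13) + (2·0 − (-7)·k)] + 130
       = 13·k + 104 = 273
⇒ k = 13.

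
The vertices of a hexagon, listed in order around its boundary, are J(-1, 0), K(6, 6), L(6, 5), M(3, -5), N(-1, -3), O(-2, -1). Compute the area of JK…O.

38.5

Apply the surveyor's formula: 2A = Σ (x_i·y_{i+1} − x_{i+1}·y_i), indices taken mod 6.
J→K: (-1)(6) − (6)(0) = -6
K→L: (6)(5) − (6)(6) = -6
L→M: (6)(-5) − (3)(5) = -45
M→N: (3)(-3) − (-1)(-5) = -14
N→O: (-1)(-1) − (-2)(-3) = -5
O→J: (-2)(0) − (-1)(-1) = -1
Σ = -77
Area = |Σ|/2 = 38.5.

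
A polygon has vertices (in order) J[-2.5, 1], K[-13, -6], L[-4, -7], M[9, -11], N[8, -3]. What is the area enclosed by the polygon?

131.75

Apply the shoelace formula: 2A = Σ (x_i·y_{i+1} − x_{i+1}·y_i), indices taken mod 5.
J→K: (-2.5)(-6) − (-13)(1) = 28
K→L: (-13)(-7) − (-4)(-6) = 67
L→M: (-4)(-11) − (9)(-7) = 107
M→N: (9)(-3) − (8)(-11) = 61
N→J: (8)(1) − (-2.5)(-3) = 0.5
Σ = 263.5
Area = |Σ|/2 = 131.75.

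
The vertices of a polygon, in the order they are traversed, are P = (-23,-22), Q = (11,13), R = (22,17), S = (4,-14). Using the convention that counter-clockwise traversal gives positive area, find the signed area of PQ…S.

-471

Apply the shoelace formula: 2A = Σ (x_i·y_{i+1} − x_{i+1}·y_i), indices taken mod 4.
Σ = (-57) + (-99) + (-376) + (-410) = -942
Signed area = Σ/2 = -471 (negative ⇒ clockwise traversal).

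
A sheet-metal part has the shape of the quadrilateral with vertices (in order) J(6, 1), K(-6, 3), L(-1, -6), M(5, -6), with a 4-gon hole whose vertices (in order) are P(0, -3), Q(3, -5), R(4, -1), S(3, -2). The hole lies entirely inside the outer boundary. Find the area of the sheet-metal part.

64

Outer boundary:
Apply the shoelace formula: 2A = Σ (x_i·y_{i+1} − x_{i+1}·y_i), indices taken mod 4.
Σ = (24) + (39) + (36) + (41) = 140
Area = |Σ|/2 = 70.
Hole:
Σ = (9) + (17) + (-5) + (-9) = 12
Area = |Σ|/2 = 6.
Net area = 70 − 6 = 64.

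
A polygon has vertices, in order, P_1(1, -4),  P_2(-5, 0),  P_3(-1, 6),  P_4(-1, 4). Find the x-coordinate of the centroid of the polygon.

-16/9

Apply the shoelace (surveyor's) formula. First the cross-terms c_i = x_i·y_{i+1} − x_{i+1}·y_i:
  -20, -30, 2, 0  ⇒  2A = -48, A = -24.
Then Σ (x_i + x_{i+1})·c_i = 256, so x̄ = 256 / (6·(-24)) = -16/9.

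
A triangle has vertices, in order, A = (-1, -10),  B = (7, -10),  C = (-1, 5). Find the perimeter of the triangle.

|AB| = √((8)² + (0)²) = √64 = 8
|BC| = √((-8)² + (15)²) = √289 = 17
|CA| = √((0)² + (-15)²) = √225 = 15
Perimeter = 8 + 17 + 15 = 40.

40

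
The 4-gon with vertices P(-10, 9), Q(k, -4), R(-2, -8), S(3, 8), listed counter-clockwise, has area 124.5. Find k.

Write out the shoelace sum; only the two edges meeting at Q involve k:
2·Area = [((-10)·(-4) − k·9) + (k·(-8) − (-2)·(-4))] + 115
       = -17·k + 147 = 249
⇒ k = -6.

-6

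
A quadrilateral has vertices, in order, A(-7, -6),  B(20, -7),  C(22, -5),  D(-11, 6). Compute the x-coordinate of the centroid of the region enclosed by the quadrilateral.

421/153

Apply the shoelace (surveyor's) formula. First the cross-terms c_i = x_i·y_{i+1} − x_{i+1}·y_i:
  169, 54, 77, 108  ⇒  2A = 408, A = 204.
Then Σ (x_i + x_{i+1})·c_i = 3368, so x̄ = 3368 / (6·204) = 421/153.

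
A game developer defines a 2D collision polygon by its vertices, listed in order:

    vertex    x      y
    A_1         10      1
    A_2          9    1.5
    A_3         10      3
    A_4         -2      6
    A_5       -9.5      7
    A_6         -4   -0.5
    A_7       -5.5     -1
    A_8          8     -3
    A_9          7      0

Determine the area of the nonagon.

Apply Gauss's area formula: 2A = Σ (x_i·y_{i+1} − x_{i+1}·y_i), indices taken mod 9.
Σ = (6) + (12) + (66) + (43) + (32.75) + (1.25) + (24.5) + (21) + (7) = 213.5
Area = |Σ|/2 = 106.75.

106.75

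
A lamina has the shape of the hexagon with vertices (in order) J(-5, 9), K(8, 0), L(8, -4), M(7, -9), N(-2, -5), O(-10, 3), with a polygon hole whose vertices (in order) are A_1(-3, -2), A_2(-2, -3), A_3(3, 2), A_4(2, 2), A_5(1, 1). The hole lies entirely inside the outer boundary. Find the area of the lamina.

159.5

Outer boundary:
Apply Gauss's area formula: 2A = Σ (x_i·y_{i+1} − x_{i+1}·y_i), indices taken mod 6.
Σ = (-72) + (-32) + (-44) + (-53) + (-56) + (-75) = -332
Area = |Σ|/2 = 166.
Hole:
Σ = (5) + (5) + (2) + (0) + (1) = 13
Area = |Σ|/2 = 6.5.
Net area = 166 − 6.5 = 159.5.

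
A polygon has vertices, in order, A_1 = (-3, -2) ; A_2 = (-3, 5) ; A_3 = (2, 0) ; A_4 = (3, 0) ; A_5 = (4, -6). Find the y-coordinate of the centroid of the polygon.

Apply Gauss's area formula. First the cross-terms c_i = x_i·y_{i+1} − x_{i+1}·y_i:
  -21, -10, 0, -18, -26  ⇒  2A = -75, A = -37.5.
Then Σ (y_i + y_{i+1})·c_i = 203, so ȳ = 203 / (6·(-37.5)) = -203/225.

-203/225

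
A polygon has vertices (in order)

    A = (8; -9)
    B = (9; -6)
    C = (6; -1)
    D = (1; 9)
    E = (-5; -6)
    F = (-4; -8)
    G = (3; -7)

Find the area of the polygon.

125.5

Apply the surveyor's formula: 2A = Σ (x_i·y_{i+1} − x_{i+1}·y_i), indices taken mod 7.
A→B: (8)(-6) − (9)(-9) = 33
B→C: (9)(-1) − (6)(-6) = 27
C→D: (6)(9) − (1)(-1) = 55
D→E: (1)(-6) − (-5)(9) = 39
E→F: (-5)(-8) − (-4)(-6) = 16
F→G: (-4)(-7) − (3)(-8) = 52
G→A: (3)(-9) − (8)(-7) = 29
Σ = 251
Area = |Σ|/2 = 125.5.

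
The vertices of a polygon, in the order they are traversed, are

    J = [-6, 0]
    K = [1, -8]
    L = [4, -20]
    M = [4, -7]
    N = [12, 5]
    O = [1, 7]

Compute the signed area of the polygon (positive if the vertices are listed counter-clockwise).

168.5

Apply the shoelace (surveyor's) formula: 2A = Σ (x_i·y_{i+1} − x_{i+1}·y_i), indices taken mod 6.
Σ = (48) + (12) + (52) + (104) + (79) + (42) = 337
Signed area = Σ/2 = 168.5 (positive ⇒ counter-clockwise traversal).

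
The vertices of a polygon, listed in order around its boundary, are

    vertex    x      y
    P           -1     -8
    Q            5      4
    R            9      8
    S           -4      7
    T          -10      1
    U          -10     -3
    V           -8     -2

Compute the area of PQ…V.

Apply the surveyor's formula: 2A = Σ (x_i·y_{i+1} − x_{i+1}·y_i), indices taken mod 7.
Σ = (36) + (4) + (95) + (66) + (40) + (-4) + (62) = 299
Area = |Σ|/2 = 149.5.

149.5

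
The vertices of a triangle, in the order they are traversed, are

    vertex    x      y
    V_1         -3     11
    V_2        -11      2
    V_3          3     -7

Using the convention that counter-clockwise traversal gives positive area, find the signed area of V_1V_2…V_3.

99

Apply Gauss's area formula: 2A = Σ (x_i·y_{i+1} − x_{i+1}·y_i), indices taken mod 3.
Σ = (115) + (71) + (12) = 198
Signed area = Σ/2 = 99 (positive ⇒ counter-clockwise traversal).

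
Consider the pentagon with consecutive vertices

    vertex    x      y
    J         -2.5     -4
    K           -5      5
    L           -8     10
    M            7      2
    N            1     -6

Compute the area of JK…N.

Σ = (-32.5) + (-10) + (-86) + (-44) + (-19) = -191.5
Area = |Σ|/2 = 95.75.

95.75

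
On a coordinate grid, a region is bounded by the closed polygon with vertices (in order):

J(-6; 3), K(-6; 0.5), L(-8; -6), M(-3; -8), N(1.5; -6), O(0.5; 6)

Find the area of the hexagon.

Apply Gauss's area formula: 2A = Σ (x_i·y_{i+1} − x_{i+1}·y_i), indices taken mod 6.
Σ = (15) + (40) + (46) + (30) + (12) + (37.5) = 180.5
Area = |Σ|/2 = 90.25.

90.25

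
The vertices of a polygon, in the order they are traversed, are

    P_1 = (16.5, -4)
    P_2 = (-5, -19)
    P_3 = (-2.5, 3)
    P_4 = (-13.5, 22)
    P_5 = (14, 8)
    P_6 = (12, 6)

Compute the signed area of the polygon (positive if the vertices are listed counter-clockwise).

Cross-terms: -333.5, -62.5, -14.5, -416, -12, -147  ⇒  Σ = -985.5
Signed area = Σ/2 = -492.75 (negative ⇒ clockwise traversal).

-492.75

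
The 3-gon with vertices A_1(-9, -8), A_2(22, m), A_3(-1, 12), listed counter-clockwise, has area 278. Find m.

The doubled signed area Σ (x_i y_{i+1} − x_{i+1} y_i) is linear in m.
With m=0 it equals 556; the coefficient of m is -8 (from the two edges through A_2).
So -8·m + 556 = 2·278 = 556 ⇒ m = 0.

0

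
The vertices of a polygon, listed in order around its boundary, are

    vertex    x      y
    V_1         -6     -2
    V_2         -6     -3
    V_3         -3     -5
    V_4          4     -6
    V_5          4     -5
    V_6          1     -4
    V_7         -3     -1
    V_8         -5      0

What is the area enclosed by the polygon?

25

Apply the shoelace formula: 2A = Σ (x_i·y_{i+1} − x_{i+1}·y_i), indices taken mod 8.
Cross-terms: 6, 21, 38, 4, -11, -13, -5, 10  ⇒  Σ = 50
Area = |Σ|/2 = 25.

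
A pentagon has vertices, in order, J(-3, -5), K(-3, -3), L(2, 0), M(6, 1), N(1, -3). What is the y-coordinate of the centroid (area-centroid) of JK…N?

-182/93

Apply Gauss's area formula. First the cross-terms c_i = x_i·y_{i+1} − x_{i+1}·y_i:
  -6, 6, 2, -19, -14  ⇒  2A = -31, A = -15.5.
Then Σ (y_i + y_{i+1})·c_i = 182, so ȳ = 182 / (6·(-15.5)) = -182/93.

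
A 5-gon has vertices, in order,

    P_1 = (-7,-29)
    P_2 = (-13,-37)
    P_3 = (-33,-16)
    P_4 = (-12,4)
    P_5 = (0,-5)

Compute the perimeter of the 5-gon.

|P_1P_2| = √((-6)² + (-8)²) = √100 = 10
|P_2P_3| = √((-20)² + (21)²) = √841 = 29
|P_3P_4| = √((21)² + (20)²) = √841 = 29
|P_4P_5| = √((12)² + (-9)²) = √225 = 15
|P_5P_1| = √((-7)² + (-24)²) = √625 = 25
Perimeter = 10 + 29 + 29 + 15 + 25 = 108.

108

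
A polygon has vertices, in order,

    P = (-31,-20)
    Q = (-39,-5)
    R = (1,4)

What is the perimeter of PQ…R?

98

|PQ| = √((-8)² + (15)²) = √289 = 17
|QR| = √((40)² + (9)²) = √1681 = 41
|RP| = √((-32)² + (-24)²) = √1600 = 40
Perimeter = 17 + 41 + 40 = 98.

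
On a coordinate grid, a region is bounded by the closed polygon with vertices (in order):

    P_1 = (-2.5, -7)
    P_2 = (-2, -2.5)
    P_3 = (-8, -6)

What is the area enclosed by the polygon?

Apply Gauss's area formula: 2A = Σ (x_i·y_{i+1} − x_{i+1}·y_i), indices taken mod 3.
Cross-terms: -7.75, -8, 41  ⇒  Σ = 25.25
Area = |Σ|/2 = 12.625.

12.625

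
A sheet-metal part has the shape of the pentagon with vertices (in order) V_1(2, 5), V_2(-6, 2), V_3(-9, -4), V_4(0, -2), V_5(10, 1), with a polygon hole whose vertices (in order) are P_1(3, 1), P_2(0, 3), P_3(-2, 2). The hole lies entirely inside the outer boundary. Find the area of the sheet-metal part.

77.5

Outer boundary:
Σ = (34) + (42) + (18) + (20) + (48) = 162
Area = |Σ|/2 = 81.
Hole:
Apply the shoelace formula: 2A = Σ (x_i·y_{i+1} − x_{i+1}·y_i), indices taken mod 3.
Σ = (9) + (6) + (-8) = 7
Area = |Σ|/2 = 3.5.
Net area = 81 − 3.5 = 77.5.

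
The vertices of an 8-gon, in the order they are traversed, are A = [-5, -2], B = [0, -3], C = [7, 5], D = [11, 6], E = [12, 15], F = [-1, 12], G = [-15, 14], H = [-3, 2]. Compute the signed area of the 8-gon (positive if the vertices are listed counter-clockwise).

234.5

Apply the surveyor's formula: 2A = Σ (x_i·y_{i+1} − x_{i+1}·y_i), indices taken mod 8.
Cross-terms: 15, 21, -13, 93, 159, 166, 12, 16  ⇒  Σ = 469
Signed area = Σ/2 = 234.5 (positive ⇒ counter-clockwise traversal).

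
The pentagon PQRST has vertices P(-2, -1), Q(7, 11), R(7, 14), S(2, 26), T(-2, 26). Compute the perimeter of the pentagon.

62

|PQ| = √((9)² + (12)²) = √225 = 15
|QR| = √((0)² + (3)²) = √9 = 3
|RS| = √((-5)² + (12)²) = √169 = 13
|ST| = √((-4)² + (0)²) = √16 = 4
|TP| = √((0)² + (-27)²) = √729 = 27
Perimeter = 15 + 3 + 13 + 4 + 27 = 62.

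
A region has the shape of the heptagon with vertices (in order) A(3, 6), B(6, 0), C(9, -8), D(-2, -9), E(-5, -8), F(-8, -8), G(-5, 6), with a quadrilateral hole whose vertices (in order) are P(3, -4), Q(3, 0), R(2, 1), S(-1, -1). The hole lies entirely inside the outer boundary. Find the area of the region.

Outer boundary:
Apply the shoelace formula: 2A = Σ (x_i·y_{i+1} − x_{i+1}·y_i), indices taken mod 7.
Σ = (-36) + (-48) + (-97) + (-29) + (-24) + (-88) + (-48) = -370
Area = |Σ|/2 = 185.
Hole:
Apply the shoelace (surveyor's) formula: 2A = Σ (x_i·y_{i+1} − x_{i+1}·y_i), indices taken mod 4.
P→Q: (3)(0) − (3)(-4) = 12
Q→R: (3)(1) − (2)(0) = 3
R→S: (2)(-1) − (-1)(1) = -1
S→P: (-1)(-4) − (3)(-1) = 7
Σ = 21
Area = |Σ|/2 = 10.5.
Net area = 185 − 10.5 = 174.5.

174.5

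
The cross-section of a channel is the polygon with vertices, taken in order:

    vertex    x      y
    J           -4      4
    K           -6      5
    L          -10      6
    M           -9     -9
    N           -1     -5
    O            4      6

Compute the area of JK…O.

126

Apply the shoelace (surveyor's) formula: 2A = Σ (x_i·y_{i+1} − x_{i+1}·y_i), indices taken mod 6.
Cross-terms: 4, 14, 144, 36, 14, 40  ⇒  Σ = 252
Area = |Σ|/2 = 126.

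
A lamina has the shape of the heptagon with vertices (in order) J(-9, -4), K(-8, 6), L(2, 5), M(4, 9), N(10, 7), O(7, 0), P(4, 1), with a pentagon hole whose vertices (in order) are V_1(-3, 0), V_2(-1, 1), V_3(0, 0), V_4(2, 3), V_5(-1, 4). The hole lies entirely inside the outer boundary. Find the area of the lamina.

Outer boundary:
J→K: (-9)(6) − (-8)(-4) = -86
K→L: (-8)(5) − (2)(6) = -52
L→M: (2)(9) − (4)(5) = -2
M→N: (4)(7) − (10)(9) = -62
N→O: (10)(0) − (7)(7) = -49
O→P: (7)(1) − (4)(0) = 7
P→J: (4)(-4) − (-9)(1) = -7
Σ = -251
Area = |Σ|/2 = 125.5.
Hole:
Apply the shoelace formula: 2A = Σ (x_i·y_{i+1} − x_{i+1}·y_i), indices taken mod 5.
Σ = (-3) + (0) + (0) + (11) + (12) = 20
Area = |Σ|/2 = 10.
Net area = 125.5 − 10 = 115.5.

115.5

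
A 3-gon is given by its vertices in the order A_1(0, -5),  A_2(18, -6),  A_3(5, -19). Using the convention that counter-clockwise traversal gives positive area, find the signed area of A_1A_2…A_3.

-123.5

Σ = (90) + (-312) + (-25) = -247
Signed area = Σ/2 = -123.5 (negative ⇒ clockwise traversal).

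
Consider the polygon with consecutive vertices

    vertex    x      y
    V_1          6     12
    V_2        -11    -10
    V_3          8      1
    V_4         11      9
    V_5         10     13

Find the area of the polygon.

Apply the shoelace (surveyor's) formula: 2A = Σ (x_i·y_{i+1} − x_{i+1}·y_i), indices taken mod 5.
V_1→V_2: (6)(-10) − (-11)(12) = 72
V_2→V_3: (-11)(1) − (8)(-10) = 69
V_3→V_4: (8)(9) − (11)(1) = 61
V_4→V_5: (11)(13) − (10)(9) = 53
V_5→V_1: (10)(12) − (6)(13) = 42
Σ = 297
Area = |Σ|/2 = 148.5.

148.5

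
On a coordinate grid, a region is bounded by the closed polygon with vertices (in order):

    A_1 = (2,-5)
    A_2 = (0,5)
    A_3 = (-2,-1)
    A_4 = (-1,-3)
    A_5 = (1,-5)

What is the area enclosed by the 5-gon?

19

Apply Gauss's area formula: 2A = Σ (x_i·y_{i+1} − x_{i+1}·y_i), indices taken mod 5.
Cross-terms: 10, 10, 5, 8, 5  ⇒  Σ = 38
Area = |Σ|/2 = 19.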